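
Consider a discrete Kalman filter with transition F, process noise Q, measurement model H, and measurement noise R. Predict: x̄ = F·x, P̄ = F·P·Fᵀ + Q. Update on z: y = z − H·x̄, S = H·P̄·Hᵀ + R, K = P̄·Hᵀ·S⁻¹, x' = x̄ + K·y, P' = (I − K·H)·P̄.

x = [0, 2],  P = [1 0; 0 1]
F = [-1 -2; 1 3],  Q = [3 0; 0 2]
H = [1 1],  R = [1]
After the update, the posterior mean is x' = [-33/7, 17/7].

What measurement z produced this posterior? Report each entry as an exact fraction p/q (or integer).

x̄ = F·x = [-4, 6]
P̄ = F·P·Fᵀ + Q = [8 -7; -7 12]
S = H·P̄·Hᵀ + R = [7]
K = P̄·Hᵀ·S⁻¹ = [1/7; 5/7]
x' − x̄ = [-5/7, -25/7] = K·y
y = (KᵀK)⁻¹·Kᵀ·(x' − x̄) = [-5]
z = y + H·x̄ = [-5] + [2] = [-3]

z = [-3]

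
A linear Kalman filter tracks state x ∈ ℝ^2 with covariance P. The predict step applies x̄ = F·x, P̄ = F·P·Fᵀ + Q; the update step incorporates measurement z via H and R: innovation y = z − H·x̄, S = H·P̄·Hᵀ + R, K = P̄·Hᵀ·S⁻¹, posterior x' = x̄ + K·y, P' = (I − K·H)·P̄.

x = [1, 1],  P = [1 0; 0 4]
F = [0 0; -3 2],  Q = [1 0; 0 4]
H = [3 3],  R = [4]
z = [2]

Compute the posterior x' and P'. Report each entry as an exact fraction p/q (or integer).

x' = [15/274, 161/274]
P' = [265/274 -261/274; -261/274 377/274]

x̄ = F·x = [0, -1]
P̄ = F·P·Fᵀ + Q = [1 0; 0 29]
y = z − H·x̄ = [5]
S = H·P̄·Hᵀ + R = [274]
K = P̄·Hᵀ·S⁻¹ = [3/274; 87/274]
x' = x̄ + K·y = [15/274, 161/274]
P' = (I − K·H)·P̄ = [265/274 -261/274; -261/274 377/274]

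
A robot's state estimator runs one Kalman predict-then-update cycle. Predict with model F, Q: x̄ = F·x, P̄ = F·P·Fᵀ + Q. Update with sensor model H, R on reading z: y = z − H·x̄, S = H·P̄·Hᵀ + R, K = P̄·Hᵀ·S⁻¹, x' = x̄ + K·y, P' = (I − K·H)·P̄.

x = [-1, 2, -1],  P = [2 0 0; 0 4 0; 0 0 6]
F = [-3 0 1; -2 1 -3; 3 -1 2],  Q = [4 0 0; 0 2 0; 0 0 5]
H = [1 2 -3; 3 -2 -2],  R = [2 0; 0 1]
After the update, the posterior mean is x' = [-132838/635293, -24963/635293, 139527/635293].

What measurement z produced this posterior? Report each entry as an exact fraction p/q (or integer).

z = [-1, -1]

x̄ = F·x = [2, 7, -7]
P̄ = F·P·Fᵀ + Q = [28 -6 -6; -6 68 -52; -6 -52 51]
S = H·P̄·Hᵀ + R = [1397 56; 56 457]
K = P̄·Hᵀ·S⁻¹ = [9490/635293 148972/635293; 133502/635293 -85866/635293; -119295/635293 -7624/635293]
x' − x̄ = [-1403424/635293, -4472014/635293, 4586578/635293] = K·y
y = (KᵀK)⁻¹·Kᵀ·(x' − x̄) = [-38, -7]
z = y + H·x̄ = [-38, -7] + [37, 6] = [-1, -1]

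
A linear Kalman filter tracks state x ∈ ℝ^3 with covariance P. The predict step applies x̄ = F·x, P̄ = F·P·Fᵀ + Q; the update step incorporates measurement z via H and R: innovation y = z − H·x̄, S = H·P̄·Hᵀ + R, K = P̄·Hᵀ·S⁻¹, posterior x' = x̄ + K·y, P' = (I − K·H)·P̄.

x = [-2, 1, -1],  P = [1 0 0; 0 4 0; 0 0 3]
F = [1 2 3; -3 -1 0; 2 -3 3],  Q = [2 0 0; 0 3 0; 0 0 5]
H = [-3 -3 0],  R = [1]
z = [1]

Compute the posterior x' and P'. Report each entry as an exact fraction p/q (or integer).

x' = [-1818/361, 1700/361, -3841/361]
P' = [5581/361 -5546/361 -1660/361; -5546/361 5551/361 1671/361; -1660/361 1671/361 24903/361]

x̄ = F·x = [-3, 5, -10]
P̄ = F·P·Fᵀ + Q = [46 -11 5; -11 16 6; 5 6 72]
y = z − H·x̄ = [7]
S = H·P̄·Hᵀ + R = [361]
K = P̄·Hᵀ·S⁻¹ = [-105/361; -15/361; -33/361]
x' = x̄ + K·y = [-1818/361, 1700/361, -3841/361]
P' = (I − K·H)·P̄ = [5581/361 -5546/361 -1660/361; -5546/361 5551/361 1671/361; -1660/361 1671/361 24903/361]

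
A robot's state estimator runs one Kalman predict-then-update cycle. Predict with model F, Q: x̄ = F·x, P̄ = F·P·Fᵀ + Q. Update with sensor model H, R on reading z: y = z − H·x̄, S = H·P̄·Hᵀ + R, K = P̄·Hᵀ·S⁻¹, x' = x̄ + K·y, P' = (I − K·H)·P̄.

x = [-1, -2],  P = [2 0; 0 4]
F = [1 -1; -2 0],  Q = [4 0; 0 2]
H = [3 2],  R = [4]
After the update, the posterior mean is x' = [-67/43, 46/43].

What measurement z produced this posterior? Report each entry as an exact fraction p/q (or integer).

z = [-3]

x̄ = F·x = [1, 2]
P̄ = F·P·Fᵀ + Q = [10 -4; -4 10]
S = H·P̄·Hᵀ + R = [86]
K = P̄·Hᵀ·S⁻¹ = [11/43; 4/43]
x' − x̄ = [-110/43, -40/43] = K·y
y = (KᵀK)⁻¹·Kᵀ·(x' − x̄) = [-10]
z = y + H·x̄ = [-10] + [7] = [-3]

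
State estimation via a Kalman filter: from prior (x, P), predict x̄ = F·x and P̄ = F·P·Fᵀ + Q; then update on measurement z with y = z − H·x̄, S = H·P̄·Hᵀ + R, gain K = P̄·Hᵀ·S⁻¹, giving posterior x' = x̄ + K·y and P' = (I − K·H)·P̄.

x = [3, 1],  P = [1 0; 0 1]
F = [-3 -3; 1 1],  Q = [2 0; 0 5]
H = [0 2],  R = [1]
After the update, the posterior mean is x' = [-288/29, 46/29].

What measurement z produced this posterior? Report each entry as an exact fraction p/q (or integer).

x̄ = F·x = [-12, 4]
P̄ = F·P·Fᵀ + Q = [20 -6; -6 7]
S = H·P̄·Hᵀ + R = [29]
K = P̄·Hᵀ·S⁻¹ = [-12/29; 14/29]
x' − x̄ = [60/29, -70/29] = K·y
y = (KᵀK)⁻¹·Kᵀ·(x' − x̄) = [-5]
z = y + H·x̄ = [-5] + [8] = [3]

z = [3]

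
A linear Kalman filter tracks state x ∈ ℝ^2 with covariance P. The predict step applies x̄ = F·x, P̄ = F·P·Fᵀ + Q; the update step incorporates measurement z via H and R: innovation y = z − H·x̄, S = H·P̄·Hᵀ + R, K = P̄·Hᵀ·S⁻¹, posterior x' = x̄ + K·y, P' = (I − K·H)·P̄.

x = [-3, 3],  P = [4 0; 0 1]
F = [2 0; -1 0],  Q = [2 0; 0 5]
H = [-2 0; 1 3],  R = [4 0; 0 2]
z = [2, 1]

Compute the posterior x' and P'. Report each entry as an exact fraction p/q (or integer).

x̄ = F·x = [-6, 3]
P̄ = F·P·Fᵀ + Q = [18 -8; -8 9]
y = z − H·x̄ = [-10, -2]
S = H·P̄·Hᵀ + R = [76 12; 12 53]
K = P̄·Hᵀ·S⁻¹ = [-459/971 -6/971; 155/971 313/971]
x' = x̄ + K·y = [-1224/971, 737/971]
P' = (I − K·H)·P̄ = [918/971 -310/971; -310/971 312/971]

x' = [-1224/971, 737/971]
P' = [918/971 -310/971; -310/971 312/971]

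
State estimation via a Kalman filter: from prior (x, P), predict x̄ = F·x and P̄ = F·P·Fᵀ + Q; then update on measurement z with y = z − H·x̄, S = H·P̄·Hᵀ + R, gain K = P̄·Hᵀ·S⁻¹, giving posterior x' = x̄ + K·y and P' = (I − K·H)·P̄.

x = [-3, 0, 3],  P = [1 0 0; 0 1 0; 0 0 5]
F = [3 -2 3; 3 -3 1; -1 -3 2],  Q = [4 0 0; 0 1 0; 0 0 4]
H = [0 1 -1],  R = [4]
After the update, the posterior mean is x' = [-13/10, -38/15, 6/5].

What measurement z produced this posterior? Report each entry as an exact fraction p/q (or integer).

z = [-2]

x̄ = F·x = [0, -6, 9]
P̄ = F·P·Fᵀ + Q = [62 30 33; 30 24 16; 33 16 34]
S = H·P̄·Hᵀ + R = [30]
K = P̄·Hᵀ·S⁻¹ = [-1/10; 4/15; -3/5]
x' − x̄ = [-13/10, 52/15, -39/5] = K·y
y = (KᵀK)⁻¹·Kᵀ·(x' − x̄) = [13]
z = y + H·x̄ = [13] + [-15] = [-2]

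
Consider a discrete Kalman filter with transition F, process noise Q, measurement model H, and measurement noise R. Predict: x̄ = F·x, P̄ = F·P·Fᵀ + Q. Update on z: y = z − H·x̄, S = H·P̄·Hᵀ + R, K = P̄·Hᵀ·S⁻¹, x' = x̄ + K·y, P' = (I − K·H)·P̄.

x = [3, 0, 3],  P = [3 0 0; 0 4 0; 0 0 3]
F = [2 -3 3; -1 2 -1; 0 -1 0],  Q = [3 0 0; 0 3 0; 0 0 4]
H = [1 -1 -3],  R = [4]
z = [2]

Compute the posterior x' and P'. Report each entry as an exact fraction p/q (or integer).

x̄ = F·x = [15, -6, 0]
P̄ = F·P·Fᵀ + Q = [78 -39 12; -39 25 -8; 12 -8 8]
y = z − H·x̄ = [-19]
S = H·P̄·Hᵀ + R = [137]
K = P̄·Hᵀ·S⁻¹ = [81/137; -40/137; -4/137]
x' = x̄ + K·y = [516/137, -62/137, 76/137]
P' = (I − K·H)·P̄ = [4125/137 -2103/137 1968/137; -2103/137 1825/137 -1256/137; 1968/137 -1256/137 1080/137]

x' = [516/137, -62/137, 76/137]
P' = [4125/137 -2103/137 1968/137; -2103/137 1825/137 -1256/137; 1968/137 -1256/137 1080/137]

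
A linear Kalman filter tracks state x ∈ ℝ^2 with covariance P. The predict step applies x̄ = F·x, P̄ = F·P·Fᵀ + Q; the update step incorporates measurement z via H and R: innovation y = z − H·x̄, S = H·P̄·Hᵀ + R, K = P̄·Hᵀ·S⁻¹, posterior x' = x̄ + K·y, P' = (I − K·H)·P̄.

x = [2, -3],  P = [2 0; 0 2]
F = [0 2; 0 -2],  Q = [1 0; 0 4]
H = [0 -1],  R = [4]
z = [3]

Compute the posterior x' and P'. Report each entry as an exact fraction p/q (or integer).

x' = [-3/2, -3/4]
P' = [5 -2; -2 3]

x̄ = F·x = [-6, 6]
P̄ = F·P·Fᵀ + Q = [9 -8; -8 12]
y = z − H·x̄ = [9]
S = H·P̄·Hᵀ + R = [16]
K = P̄·Hᵀ·S⁻¹ = [1/2; -3/4]
x' = x̄ + K·y = [-3/2, -3/4]
P' = (I − K·H)·P̄ = [5 -2; -2 3]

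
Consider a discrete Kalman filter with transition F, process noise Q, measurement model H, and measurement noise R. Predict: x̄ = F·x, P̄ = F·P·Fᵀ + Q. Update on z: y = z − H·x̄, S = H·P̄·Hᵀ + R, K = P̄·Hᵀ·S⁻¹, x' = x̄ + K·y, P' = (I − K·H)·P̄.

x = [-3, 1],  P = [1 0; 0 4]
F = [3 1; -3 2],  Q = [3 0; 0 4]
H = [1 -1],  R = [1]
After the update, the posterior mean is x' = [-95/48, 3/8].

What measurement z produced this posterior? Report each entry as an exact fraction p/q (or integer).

z = [-2]

x̄ = F·x = [-8, 11]
P̄ = F·P·Fᵀ + Q = [16 -1; -1 29]
S = H·P̄·Hᵀ + R = [48]
K = P̄·Hᵀ·S⁻¹ = [17/48; -5/8]
x' − x̄ = [289/48, -85/8] = K·y
y = (KᵀK)⁻¹·Kᵀ·(x' − x̄) = [17]
z = y + H·x̄ = [17] + [-19] = [-2]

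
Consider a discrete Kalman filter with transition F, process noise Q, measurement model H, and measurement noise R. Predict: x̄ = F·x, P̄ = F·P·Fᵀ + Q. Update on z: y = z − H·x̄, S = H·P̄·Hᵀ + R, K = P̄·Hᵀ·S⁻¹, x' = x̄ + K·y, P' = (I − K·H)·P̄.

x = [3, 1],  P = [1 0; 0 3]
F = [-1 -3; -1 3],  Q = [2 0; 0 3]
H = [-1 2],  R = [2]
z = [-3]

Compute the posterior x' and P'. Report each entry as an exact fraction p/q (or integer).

x' = [-411/130, -198/65]
P' = [269/65 114/65; 114/65 79/65]

x̄ = F·x = [-6, 0]
P̄ = F·P·Fᵀ + Q = [30 -26; -26 31]
y = z − H·x̄ = [-9]
S = H·P̄·Hᵀ + R = [260]
K = P̄·Hᵀ·S⁻¹ = [-41/130; 22/65]
x' = x̄ + K·y = [-411/130, -198/65]
P' = (I − K·H)·P̄ = [269/65 114/65; 114/65 79/65]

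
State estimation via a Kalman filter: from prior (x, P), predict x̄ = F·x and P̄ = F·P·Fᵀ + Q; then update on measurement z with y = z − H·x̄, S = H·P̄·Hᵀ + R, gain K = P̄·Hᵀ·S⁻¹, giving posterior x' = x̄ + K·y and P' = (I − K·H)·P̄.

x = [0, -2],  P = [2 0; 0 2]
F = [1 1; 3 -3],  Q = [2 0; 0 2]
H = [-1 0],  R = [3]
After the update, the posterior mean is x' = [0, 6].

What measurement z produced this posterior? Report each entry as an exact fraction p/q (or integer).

z = [-1]

x̄ = F·x = [-2, 6]
P̄ = F·P·Fᵀ + Q = [6 0; 0 38]
S = H·P̄·Hᵀ + R = [9]
K = P̄·Hᵀ·S⁻¹ = [-2/3; 0]
x' − x̄ = [2, 0] = K·y
y = (KᵀK)⁻¹·Kᵀ·(x' − x̄) = [-3]
z = y + H·x̄ = [-3] + [2] = [-1]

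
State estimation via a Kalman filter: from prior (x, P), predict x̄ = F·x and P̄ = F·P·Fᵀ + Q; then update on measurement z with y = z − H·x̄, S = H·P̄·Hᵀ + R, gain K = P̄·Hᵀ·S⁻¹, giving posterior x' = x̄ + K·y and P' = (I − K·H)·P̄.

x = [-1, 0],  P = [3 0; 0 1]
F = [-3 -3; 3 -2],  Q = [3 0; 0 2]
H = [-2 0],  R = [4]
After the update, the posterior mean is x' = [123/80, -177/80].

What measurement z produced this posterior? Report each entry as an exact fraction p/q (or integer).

z = [-3]

x̄ = F·x = [3, -3]
P̄ = F·P·Fᵀ + Q = [39 -21; -21 33]
S = H·P̄·Hᵀ + R = [160]
K = P̄·Hᵀ·S⁻¹ = [-39/80; 21/80]
x' − x̄ = [-117/80, 63/80] = K·y
y = (KᵀK)⁻¹·Kᵀ·(x' − x̄) = [3]
z = y + H·x̄ = [3] + [-6] = [-3]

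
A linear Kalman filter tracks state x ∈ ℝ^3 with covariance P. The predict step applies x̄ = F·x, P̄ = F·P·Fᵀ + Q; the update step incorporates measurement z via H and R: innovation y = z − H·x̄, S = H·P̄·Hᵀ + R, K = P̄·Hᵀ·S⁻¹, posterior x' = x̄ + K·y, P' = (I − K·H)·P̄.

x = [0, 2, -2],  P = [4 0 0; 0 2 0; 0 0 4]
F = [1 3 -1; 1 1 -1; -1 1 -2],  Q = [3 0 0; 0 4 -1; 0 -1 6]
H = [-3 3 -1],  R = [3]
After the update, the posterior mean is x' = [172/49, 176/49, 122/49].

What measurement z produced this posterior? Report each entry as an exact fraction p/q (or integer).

x̄ = F·x = [8, 4, 6]
P̄ = F·P·Fᵀ + Q = [29 14 10; 14 14 5; 10 5 28]
S = H·P̄·Hᵀ + R = [196]
K = P̄·Hᵀ·S⁻¹ = [-55/196; -5/196; -43/196]
x' − x̄ = [-220/49, -20/49, -172/49] = K·y
y = (KᵀK)⁻¹·Kᵀ·(x' − x̄) = [16]
z = y + H·x̄ = [16] + [-18] = [-2]

z = [-2]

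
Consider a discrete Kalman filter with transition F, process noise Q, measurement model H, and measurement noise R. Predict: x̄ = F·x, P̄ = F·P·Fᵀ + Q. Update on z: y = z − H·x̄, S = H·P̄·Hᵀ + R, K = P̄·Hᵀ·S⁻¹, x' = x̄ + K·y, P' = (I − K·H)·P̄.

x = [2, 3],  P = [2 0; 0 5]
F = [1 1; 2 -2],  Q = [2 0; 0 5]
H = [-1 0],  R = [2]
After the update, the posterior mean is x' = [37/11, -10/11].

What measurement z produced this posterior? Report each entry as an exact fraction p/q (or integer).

x̄ = F·x = [5, -2]
P̄ = F·P·Fᵀ + Q = [9 -6; -6 33]
S = H·P̄·Hᵀ + R = [11]
K = P̄·Hᵀ·S⁻¹ = [-9/11; 6/11]
x' − x̄ = [-18/11, 12/11] = K·y
y = (KᵀK)⁻¹·Kᵀ·(x' − x̄) = [2]
z = y + H·x̄ = [2] + [-5] = [-3]

z = [-3]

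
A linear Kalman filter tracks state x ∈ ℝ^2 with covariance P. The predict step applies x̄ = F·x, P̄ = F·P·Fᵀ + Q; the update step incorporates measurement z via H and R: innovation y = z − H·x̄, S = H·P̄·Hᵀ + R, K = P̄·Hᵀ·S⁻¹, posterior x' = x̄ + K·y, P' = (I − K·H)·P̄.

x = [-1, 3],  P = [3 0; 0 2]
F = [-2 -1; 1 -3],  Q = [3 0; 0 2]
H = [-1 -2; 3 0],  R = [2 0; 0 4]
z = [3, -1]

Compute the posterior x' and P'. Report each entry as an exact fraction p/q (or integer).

x' = [-669/2471, -3826/2471]
P' = [3196/7413 -1564/7413; -1564/7413 4393/7413]

x̄ = F·x = [-1, -10]
P̄ = F·P·Fᵀ + Q = [17 0; 0 23]
y = z − H·x̄ = [-18, 2]
S = H·P̄·Hᵀ + R = [111 -51; -51 157]
K = P̄·Hᵀ·S⁻¹ = [-34/7413 799/2471; -3611/7413 -391/2471]
x' = x̄ + K·y = [-669/2471, -3826/2471]
P' = (I − K·H)·P̄ = [3196/7413 -1564/7413; -1564/7413 4393/7413]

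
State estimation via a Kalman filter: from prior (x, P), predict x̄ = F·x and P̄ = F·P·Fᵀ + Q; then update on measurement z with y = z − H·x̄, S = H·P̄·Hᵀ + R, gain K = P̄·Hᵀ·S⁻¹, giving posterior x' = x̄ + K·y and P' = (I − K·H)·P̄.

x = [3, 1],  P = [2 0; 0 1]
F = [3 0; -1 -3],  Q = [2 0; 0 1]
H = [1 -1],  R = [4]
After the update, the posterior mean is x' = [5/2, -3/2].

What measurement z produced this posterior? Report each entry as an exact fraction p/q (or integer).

z = [3]

x̄ = F·x = [9, -6]
P̄ = F·P·Fᵀ + Q = [20 -6; -6 12]
S = H·P̄·Hᵀ + R = [48]
K = P̄·Hᵀ·S⁻¹ = [13/24; -3/8]
x' − x̄ = [-13/2, 9/2] = K·y
y = (KᵀK)⁻¹·Kᵀ·(x' − x̄) = [-12]
z = y + H·x̄ = [-12] + [15] = [3]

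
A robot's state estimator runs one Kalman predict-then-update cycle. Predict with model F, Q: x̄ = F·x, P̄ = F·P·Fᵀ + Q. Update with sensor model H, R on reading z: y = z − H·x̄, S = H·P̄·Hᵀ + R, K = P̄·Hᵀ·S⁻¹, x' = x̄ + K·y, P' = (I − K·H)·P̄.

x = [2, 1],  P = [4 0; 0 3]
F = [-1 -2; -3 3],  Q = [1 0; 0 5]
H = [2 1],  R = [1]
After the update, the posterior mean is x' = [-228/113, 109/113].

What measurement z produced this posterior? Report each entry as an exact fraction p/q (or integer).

z = [-3]

x̄ = F·x = [-4, -3]
P̄ = F·P·Fᵀ + Q = [17 -6; -6 68]
S = H·P̄·Hᵀ + R = [113]
K = P̄·Hᵀ·S⁻¹ = [28/113; 56/113]
x' − x̄ = [224/113, 448/113] = K·y
y = (KᵀK)⁻¹·Kᵀ·(x' − x̄) = [8]
z = y + H·x̄ = [8] + [-11] = [-3]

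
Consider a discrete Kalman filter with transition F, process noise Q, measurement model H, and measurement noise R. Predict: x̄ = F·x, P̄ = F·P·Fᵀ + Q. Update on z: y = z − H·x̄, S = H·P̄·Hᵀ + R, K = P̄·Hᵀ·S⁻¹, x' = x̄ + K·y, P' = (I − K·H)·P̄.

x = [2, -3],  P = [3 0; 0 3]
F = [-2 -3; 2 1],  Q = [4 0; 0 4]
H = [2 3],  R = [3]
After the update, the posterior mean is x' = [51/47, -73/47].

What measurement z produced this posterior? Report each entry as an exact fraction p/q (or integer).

x̄ = F·x = [5, 1]
P̄ = F·P·Fᵀ + Q = [43 -21; -21 19]
S = H·P̄·Hᵀ + R = [94]
K = P̄·Hᵀ·S⁻¹ = [23/94; 15/94]
x' − x̄ = [-184/47, -120/47] = K·y
y = (KᵀK)⁻¹·Kᵀ·(x' − x̄) = [-16]
z = y + H·x̄ = [-16] + [13] = [-3]

z = [-3]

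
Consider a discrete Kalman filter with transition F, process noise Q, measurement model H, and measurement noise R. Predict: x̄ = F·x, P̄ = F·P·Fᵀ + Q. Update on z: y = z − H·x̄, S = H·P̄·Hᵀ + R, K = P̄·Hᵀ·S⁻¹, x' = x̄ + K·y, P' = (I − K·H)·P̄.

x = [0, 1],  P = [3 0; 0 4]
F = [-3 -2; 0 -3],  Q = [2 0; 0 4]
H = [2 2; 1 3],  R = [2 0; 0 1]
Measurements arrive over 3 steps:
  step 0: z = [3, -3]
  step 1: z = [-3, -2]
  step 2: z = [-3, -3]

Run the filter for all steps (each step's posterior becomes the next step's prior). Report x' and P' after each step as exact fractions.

step 0: x' = [12307/3536, -1406/663], P' = [4503/3536 -127/221; -127/221 232/663]
step 1: x' = [-9803121/4803863, 860771/4803863], P' = [5627745/4803863 -2552252/4803863; -2552252/4803863 1587636/4803863]
step 2: x' = [111788400/513351521, -589709707/513351521], P' = [2382498135/2053406084 -270010793/513351521; -270010793/513351521 168365852/513351521]

step 0: x̄ = F·x = [-2, -3]
step 0: P̄ = F·P·Fᵀ + Q = [45 24; 24 40]
step 0: y = z − H·x̄ = [13, 8]
step 0: S = H·P̄·Hᵀ + R = [534 522; 522 550]
step 0: K = P̄·Hᵀ·S⁻¹ = [2471/3536 -1593/3536; -149/663 105/221]
step 0: x' = x̄ + K·y = [12307/3536, -1406/663]
step 0: P' = (I − K·H)·P̄ = [4503/3536 -127/221; -127/221 232/663]
step 1: x̄ = F·x = [-65771/10608, 1406/221]
step 1: P̄ = F·P·Fᵀ + Q = [84493/10608 -679/221; -679/221 1580/221]
step 1: y = z − H·x̄ = [-1037/312, -157909/10608]
step 1: S = H·P̄·Hᵀ + R = [5909/156 10685/312; 10685/312 582109/10608]
step 1: K = P̄·Hᵀ·S⁻¹ = [3075493/4803863 -2029011/4803863; -964616/4803863 2210656/4803863]
step 1: x' = x̄ + K·y = [-9803121/4803863, 860771/4803863]
step 1: P' = (I − K·H)·P̄ = [5627745/4803863 -2552252/4803863; -2552252/4803863 1587636/4803863]
step 2: x̄ = F·x = [27687821/4803863, -2582313/4803863]
step 2: P̄ = F·P·Fᵀ + Q = [35980951/4803863 -13444452/4803863; -13444452/4803863 33504176/4803863]
step 2: y = z − H·x̄ = [-64622605/4803863, -34352471/4803863]
step 2: S = H·P̄·Hᵀ + R = [179992618/4803863 165431342/4803863; 165431342/4803863 261655686/4803863]
step 2: K = P̄·Hᵀ·S⁻¹ = [1302454963/2053406084 -857631381/2053406084; -101644941/513351521 235086763/513351521]
step 2: x' = x̄ + K·y = [111788400/513351521, -589709707/513351521]
step 2: P' = (I − K·H)·P̄ = [2382498135/2053406084 -270010793/513351521; -270010793/513351521 168365852/513351521]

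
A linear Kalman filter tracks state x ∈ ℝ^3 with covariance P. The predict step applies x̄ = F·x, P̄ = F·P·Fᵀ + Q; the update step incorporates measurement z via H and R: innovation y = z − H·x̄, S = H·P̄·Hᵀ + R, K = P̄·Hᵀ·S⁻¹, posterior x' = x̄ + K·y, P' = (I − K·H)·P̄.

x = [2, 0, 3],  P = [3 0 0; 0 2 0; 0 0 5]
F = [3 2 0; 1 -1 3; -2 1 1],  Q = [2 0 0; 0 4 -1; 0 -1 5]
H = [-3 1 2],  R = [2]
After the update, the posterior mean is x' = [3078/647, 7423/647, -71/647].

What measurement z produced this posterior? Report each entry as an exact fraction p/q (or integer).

z = [-3]

x̄ = F·x = [6, 11, -1]
P̄ = F·P·Fᵀ + Q = [37 5 -14; 5 54 6; -14 6 24]
S = H·P̄·Hᵀ + R = [647]
K = P̄·Hᵀ·S⁻¹ = [-134/647; 51/647; 96/647]
x' − x̄ = [-804/647, 306/647, 576/647] = K·y
y = (KᵀK)⁻¹·Kᵀ·(x' − x̄) = [6]
z = y + H·x̄ = [6] + [-9] = [-3]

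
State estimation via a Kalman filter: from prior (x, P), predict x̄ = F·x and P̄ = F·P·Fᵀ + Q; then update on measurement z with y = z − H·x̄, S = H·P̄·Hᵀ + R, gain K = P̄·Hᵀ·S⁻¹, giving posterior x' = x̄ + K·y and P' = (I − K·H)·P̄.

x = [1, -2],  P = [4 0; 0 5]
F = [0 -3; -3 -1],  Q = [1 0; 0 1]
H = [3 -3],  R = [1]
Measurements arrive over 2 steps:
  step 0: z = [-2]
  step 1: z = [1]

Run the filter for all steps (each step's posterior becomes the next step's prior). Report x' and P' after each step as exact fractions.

step 0: x̄ = F·x = [6, -1]
step 0: P̄ = F·P·Fᵀ + Q = [46 15; 15 42]
step 0: y = z − H·x̄ = [-23]
step 0: S = H·P̄·Hᵀ + R = [523]
step 0: K = P̄·Hᵀ·S⁻¹ = [93/523; -81/523]
step 0: x' = x̄ + K·y = [999/523, 1340/523]
step 0: P' = (I − K·H)·P̄ = [15409/523 15378/523; 15378/523 15405/523]
step 1: x̄ = F·x = [-4020/523, -4337/523]
step 1: P̄ = F·P·Fᵀ + Q = [139168/523 184617/523; 184617/523 246877/523]
step 1: y = z − H·x̄ = [-428/523]
step 1: S = H·P̄·Hᵀ + R = [151822/523]
step 1: K = P̄·Hᵀ·S⁻¹ = [-136347/151822; -8490/6901]
step 1: x' = x̄ + K·y = [-527694/75911, -50279/6901]
step 1: P' = (I − K·H)·P̄ = [4853269/151822 222669/6901; 222669/6901 225499/6901]

step 0: x' = [999/523, 1340/523], P' = [15409/523 15378/523; 15378/523 15405/523]
step 1: x' = [-527694/75911, -50279/6901], P' = [4853269/151822 222669/6901; 222669/6901 225499/6901]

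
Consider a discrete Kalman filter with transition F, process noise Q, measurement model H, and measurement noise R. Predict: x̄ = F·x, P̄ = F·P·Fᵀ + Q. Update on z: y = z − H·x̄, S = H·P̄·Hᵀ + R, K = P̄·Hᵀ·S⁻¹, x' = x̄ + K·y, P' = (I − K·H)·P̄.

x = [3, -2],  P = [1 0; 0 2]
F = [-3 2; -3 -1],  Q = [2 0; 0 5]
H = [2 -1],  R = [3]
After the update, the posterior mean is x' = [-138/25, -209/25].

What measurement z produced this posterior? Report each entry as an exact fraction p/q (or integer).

x̄ = F·x = [-13, -7]
P̄ = F·P·Fᵀ + Q = [19 5; 5 16]
S = H·P̄·Hᵀ + R = [75]
K = P̄·Hᵀ·S⁻¹ = [11/25; -2/25]
x' − x̄ = [187/25, -34/25] = K·y
y = (KᵀK)⁻¹·Kᵀ·(x' − x̄) = [17]
z = y + H·x̄ = [17] + [-19] = [-2]

z = [-2]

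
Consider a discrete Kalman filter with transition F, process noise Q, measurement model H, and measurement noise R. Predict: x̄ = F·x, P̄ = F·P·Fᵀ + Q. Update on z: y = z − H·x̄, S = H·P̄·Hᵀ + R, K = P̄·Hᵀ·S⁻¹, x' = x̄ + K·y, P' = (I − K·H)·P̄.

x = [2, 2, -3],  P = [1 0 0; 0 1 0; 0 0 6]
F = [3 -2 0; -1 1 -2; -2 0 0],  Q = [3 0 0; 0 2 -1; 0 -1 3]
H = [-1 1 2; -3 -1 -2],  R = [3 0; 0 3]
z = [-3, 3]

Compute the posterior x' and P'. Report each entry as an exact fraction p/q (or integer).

x' = [540/11381, 55036/11381, -44246/11381]
P' = [4170/11381 -1155/11381 -1512/11381; -1155/11381 141518/11381 -65329/11381; -1512/11381 -65329/11381 35117/11381]

x̄ = F·x = [2, 6, -4]
P̄ = F·P·Fᵀ + Q = [16 -5 -6; -5 28 1; -6 1 7]
y = z − H·x̄ = [1, 7]
S = H·P̄·Hᵀ + R = [113 22; 22 105]
K = P̄·Hᵀ·S⁻¹ = [-2783/11381 -2777/11381; 4005/11381 -2465/11381; 2139/11381 -123/11381]
x' = x̄ + K·y = [540/11381, 55036/11381, -44246/11381]
P' = (I − K·H)·P̄ = [4170/11381 -1155/11381 -1512/11381; -1155/11381 141518/11381 -65329/11381; -1512/11381 -65329/11381 35117/11381]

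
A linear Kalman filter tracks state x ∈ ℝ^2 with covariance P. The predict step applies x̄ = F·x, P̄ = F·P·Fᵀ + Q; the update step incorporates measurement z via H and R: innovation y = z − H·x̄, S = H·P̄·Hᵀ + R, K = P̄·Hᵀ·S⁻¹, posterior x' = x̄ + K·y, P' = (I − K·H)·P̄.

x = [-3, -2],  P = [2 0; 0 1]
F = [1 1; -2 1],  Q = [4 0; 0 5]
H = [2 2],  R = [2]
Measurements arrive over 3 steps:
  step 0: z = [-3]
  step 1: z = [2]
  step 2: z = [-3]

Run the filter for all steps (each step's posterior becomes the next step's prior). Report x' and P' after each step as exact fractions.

step 0: x' = [-159/31, 113/31], P' = [185/31 -181/31; -181/31 192/31]
step 1: x' = [-9094/3943, 13391/3943], P' = [16379/3943 -16237/3943; -16237/3943 18051/3943]
step 2: x' = [8055/381979, -539233/381979], P' = [1529288/381979 -1510030/381979; -1510030/381979 1679790/381979]

step 0: x̄ = F·x = [-5, 4]
step 0: P̄ = F·P·Fᵀ + Q = [7 -3; -3 14]
step 0: y = z − H·x̄ = [-1]
step 0: S = H·P̄·Hᵀ + R = [62]
step 0: K = P̄·Hᵀ·S⁻¹ = [4/31; 11/31]
step 0: x' = x̄ + K·y = [-159/31, 113/31]
step 0: P' = (I − K·H)·P̄ = [185/31 -181/31; -181/31 192/31]
step 1: x̄ = F·x = [-46/31, 431/31]
step 1: P̄ = F·P·Fᵀ + Q = [139/31 3/31; 3/31 1811/31]
step 1: y = z − H·x̄ = [-708/31]
step 1: S = H·P̄·Hᵀ + R = [7886/31]
step 1: K = P̄·Hᵀ·S⁻¹ = [142/3943; 1814/3943]
step 1: x' = x̄ + K·y = [-9094/3943, 13391/3943]
step 1: P' = (I − K·H)·P̄ = [16379/3943 -16237/3943; -16237/3943 18051/3943]
step 2: x̄ = F·x = [4297/3943, 31579/3943]
step 2: P̄ = F·P·Fᵀ + Q = [17728/3943 1530/3943; 1530/3943 168230/3943]
step 2: y = z − H·x̄ = [-83581/3943]
step 2: S = H·P̄·Hᵀ + R = [763958/3943]
step 2: K = P̄·Hᵀ·S⁻¹ = [19258/381979; 169760/381979]
step 2: x' = x̄ + K·y = [8055/381979, -539233/381979]
step 2: P' = (I − K·H)·P̄ = [1529288/381979 -1510030/381979; -1510030/381979 1679790/381979]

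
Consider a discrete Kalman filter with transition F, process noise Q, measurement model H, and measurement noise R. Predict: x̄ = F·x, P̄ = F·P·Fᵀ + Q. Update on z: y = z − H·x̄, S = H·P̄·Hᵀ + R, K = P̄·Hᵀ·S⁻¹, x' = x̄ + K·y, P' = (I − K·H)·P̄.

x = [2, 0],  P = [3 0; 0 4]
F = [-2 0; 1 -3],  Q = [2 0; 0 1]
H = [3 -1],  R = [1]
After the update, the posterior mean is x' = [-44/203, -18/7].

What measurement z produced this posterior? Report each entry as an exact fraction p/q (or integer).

x̄ = F·x = [-4, 2]
P̄ = F·P·Fᵀ + Q = [14 -6; -6 40]
S = H·P̄·Hᵀ + R = [203]
K = P̄·Hᵀ·S⁻¹ = [48/203; -2/7]
x' − x̄ = [768/203, -32/7] = K·y
y = (KᵀK)⁻¹·Kᵀ·(x' − x̄) = [16]
z = y + H·x̄ = [16] + [-14] = [2]

z = [2]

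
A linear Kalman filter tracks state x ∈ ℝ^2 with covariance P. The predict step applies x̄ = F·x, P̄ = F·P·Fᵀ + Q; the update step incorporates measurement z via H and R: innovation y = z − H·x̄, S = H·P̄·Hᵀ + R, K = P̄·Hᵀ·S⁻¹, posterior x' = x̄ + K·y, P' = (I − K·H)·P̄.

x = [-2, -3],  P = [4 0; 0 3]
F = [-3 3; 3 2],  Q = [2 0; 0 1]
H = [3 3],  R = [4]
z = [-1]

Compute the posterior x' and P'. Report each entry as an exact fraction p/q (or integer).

x' = [2043/353, -2190/353]
P' = [26009/706 -25821/706; -25821/706 25945/706]

x̄ = F·x = [-3, -12]
P̄ = F·P·Fᵀ + Q = [65 -18; -18 49]
y = z − H·x̄ = [44]
S = H·P̄·Hᵀ + R = [706]
K = P̄·Hᵀ·S⁻¹ = [141/706; 93/706]
x' = x̄ + K·y = [2043/353, -2190/353]
P' = (I − K·H)·P̄ = [26009/706 -25821/706; -25821/706 25945/706]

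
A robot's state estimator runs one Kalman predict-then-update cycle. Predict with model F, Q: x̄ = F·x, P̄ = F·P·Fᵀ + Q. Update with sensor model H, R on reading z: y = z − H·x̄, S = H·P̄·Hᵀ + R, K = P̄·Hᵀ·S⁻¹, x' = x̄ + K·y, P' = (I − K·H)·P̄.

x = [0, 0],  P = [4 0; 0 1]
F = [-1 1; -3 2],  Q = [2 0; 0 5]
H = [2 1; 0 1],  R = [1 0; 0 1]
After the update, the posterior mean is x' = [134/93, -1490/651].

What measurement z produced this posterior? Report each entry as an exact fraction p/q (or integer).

x̄ = F·x = [0, 0]
P̄ = F·P·Fᵀ + Q = [7 14; 14 45]
S = H·P̄·Hᵀ + R = [130 73; 73 46]
K = P̄·Hᵀ·S⁻¹ = [38/93 -32/93; 73/651 521/651]
x' − x̄ = [134/93, -1490/651] = K·y
y = (KᵀK)⁻¹·Kᵀ·(x' − x̄) = [1, -3]
z = y + H·x̄ = [1, -3] + [0, 0] = [1, -3]

z = [1, -3]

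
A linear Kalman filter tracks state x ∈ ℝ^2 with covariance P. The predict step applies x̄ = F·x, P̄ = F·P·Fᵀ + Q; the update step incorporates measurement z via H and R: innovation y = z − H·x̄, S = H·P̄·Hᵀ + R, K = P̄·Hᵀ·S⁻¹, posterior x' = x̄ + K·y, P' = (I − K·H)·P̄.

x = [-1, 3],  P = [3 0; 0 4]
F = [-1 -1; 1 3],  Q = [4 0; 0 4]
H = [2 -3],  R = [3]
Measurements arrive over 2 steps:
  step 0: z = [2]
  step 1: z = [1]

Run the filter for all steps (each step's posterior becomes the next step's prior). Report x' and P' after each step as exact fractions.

step 0: x' = [391/307, 71/307], P' = [2265/614 1443/614; 1443/614 1121/614]
step 1: x' = [-33506/192383, -83422/192383], P' = [561804/192383 348708/192383; 348708/192383 279074/192383]

step 0: x̄ = F·x = [-2, 8]
step 0: P̄ = F·P·Fᵀ + Q = [11 -15; -15 43]
step 0: y = z − H·x̄ = [30]
step 0: S = H·P̄·Hᵀ + R = [614]
step 0: K = P̄·Hᵀ·S⁻¹ = [67/614; -159/614]
step 0: x' = x̄ + K·y = [391/307, 71/307]
step 0: P' = (I − K·H)·P̄ = [2265/614 1443/614; 1443/614 1121/614]
step 1: x̄ = F·x = [-462/307, 604/307]
step 1: P̄ = F·P·Fᵀ + Q = [4364/307 -5700/307; -5700/307 11734/307]
step 1: y = z − H·x̄ = [3043/307]
step 1: S = H·P̄·Hᵀ + R = [192383/307]
step 1: K = P̄·Hᵀ·S⁻¹ = [25828/192383; -46602/192383]
step 1: x' = x̄ + K·y = [-33506/192383, -83422/192383]
step 1: P' = (I − K·H)·P̄ = [561804/192383 348708/192383; 348708/192383 279074/192383]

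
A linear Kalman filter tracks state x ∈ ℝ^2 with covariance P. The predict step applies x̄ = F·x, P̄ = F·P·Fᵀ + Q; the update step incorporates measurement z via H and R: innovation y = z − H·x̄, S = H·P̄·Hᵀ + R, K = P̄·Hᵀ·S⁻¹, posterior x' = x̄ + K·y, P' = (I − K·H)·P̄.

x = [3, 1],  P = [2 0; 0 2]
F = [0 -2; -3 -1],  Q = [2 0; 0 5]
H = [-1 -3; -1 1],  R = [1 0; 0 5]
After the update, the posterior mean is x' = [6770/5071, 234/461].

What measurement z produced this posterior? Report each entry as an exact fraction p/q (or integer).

z = [-3, -1]

x̄ = F·x = [-2, -10]
P̄ = F·P·Fᵀ + Q = [10 4; 4 25]
S = H·P̄·Hᵀ + R = [260 -57; -57 32]
K = P̄·Hᵀ·S⁻¹ = [-1046/5071 -2814/5071; -121/461 87/461]
x' − x̄ = [16912/5071, 4844/461] = K·y
y = (KᵀK)⁻¹·Kᵀ·(x' − x̄) = [-35, 7]
z = y + H·x̄ = [-35, 7] + [32, -8] = [-3, -1]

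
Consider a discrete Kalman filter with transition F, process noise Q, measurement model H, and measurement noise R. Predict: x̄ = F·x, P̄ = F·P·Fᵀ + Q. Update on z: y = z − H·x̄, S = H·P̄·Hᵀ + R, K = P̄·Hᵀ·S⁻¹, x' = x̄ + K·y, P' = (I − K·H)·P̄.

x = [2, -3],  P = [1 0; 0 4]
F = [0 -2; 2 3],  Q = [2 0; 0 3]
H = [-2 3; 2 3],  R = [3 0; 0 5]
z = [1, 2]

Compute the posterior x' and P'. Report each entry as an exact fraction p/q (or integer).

x̄ = F·x = [6, -5]
P̄ = F·P·Fᵀ + Q = [18 -24; -24 43]
y = z − H·x̄ = [28, 5]
S = H·P̄·Hᵀ + R = [750 315; 315 176]
K = P̄·Hᵀ·S⁻¹ = [-2556/10925 468/2185; 1879/10925 333/2185]
x' = x̄ + K·y = [5682/10925, 6312/10925]
P' = (I − K·H)·P̄ = [4842/10925 672/10925; 672/10925 2327/10925]

x' = [5682/10925, 6312/10925]
P' = [4842/10925 672/10925; 672/10925 2327/10925]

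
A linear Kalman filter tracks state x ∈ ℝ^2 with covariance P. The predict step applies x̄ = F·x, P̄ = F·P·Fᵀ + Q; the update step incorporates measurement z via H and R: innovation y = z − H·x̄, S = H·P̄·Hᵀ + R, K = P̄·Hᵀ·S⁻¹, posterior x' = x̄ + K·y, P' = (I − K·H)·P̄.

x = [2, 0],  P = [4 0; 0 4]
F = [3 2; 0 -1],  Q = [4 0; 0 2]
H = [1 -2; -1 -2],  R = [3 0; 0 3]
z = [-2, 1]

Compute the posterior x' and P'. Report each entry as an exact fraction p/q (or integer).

x' = [-6162/4841, 1484/4841]
P' = [7032/4841 -72/4841; -72/4841 1686/4841]

x̄ = F·x = [6, 0]
P̄ = F·P·Fᵀ + Q = [56 -8; -8 6]
y = z − H·x̄ = [-8, 7]
S = H·P̄·Hᵀ + R = [115 -32; -32 51]
K = P̄·Hᵀ·S⁻¹ = [2392/4841 -2296/4841; -1148/4841 -1100/4841]
x' = x̄ + K·y = [-6162/4841, 1484/4841]
P' = (I − K·H)·P̄ = [7032/4841 -72/4841; -72/4841 1686/4841]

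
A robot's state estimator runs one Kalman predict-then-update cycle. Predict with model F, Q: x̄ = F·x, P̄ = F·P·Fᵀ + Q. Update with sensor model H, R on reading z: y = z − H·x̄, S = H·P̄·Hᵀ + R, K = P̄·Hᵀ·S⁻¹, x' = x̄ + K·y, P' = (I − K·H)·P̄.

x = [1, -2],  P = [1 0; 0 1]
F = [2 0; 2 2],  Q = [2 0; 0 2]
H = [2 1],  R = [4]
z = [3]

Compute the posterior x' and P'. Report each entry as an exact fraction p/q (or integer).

x' = [62/27, -5/3]
P' = [34/27 -4/3; -4/3 4]

x̄ = F·x = [2, -2]
P̄ = F·P·Fᵀ + Q = [6 4; 4 10]
y = z − H·x̄ = [1]
S = H·P̄·Hᵀ + R = [54]
K = P̄·Hᵀ·S⁻¹ = [8/27; 1/3]
x' = x̄ + K·y = [62/27, -5/3]
P' = (I − K·H)·P̄ = [34/27 -4/3; -4/3 4]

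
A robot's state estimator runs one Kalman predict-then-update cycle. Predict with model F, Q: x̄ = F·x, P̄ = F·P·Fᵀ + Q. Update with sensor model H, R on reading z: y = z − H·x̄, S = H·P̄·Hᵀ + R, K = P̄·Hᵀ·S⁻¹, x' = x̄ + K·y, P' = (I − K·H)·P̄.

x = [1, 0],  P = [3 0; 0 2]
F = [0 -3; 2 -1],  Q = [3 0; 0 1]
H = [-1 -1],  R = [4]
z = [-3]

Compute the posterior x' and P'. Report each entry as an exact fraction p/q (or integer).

x' = [27/52, 125/52]
P' = [363/52 -255/52; -255/52 339/52]

x̄ = F·x = [0, 2]
P̄ = F·P·Fᵀ + Q = [21 6; 6 15]
y = z − H·x̄ = [-1]
S = H·P̄·Hᵀ + R = [52]
K = P̄·Hᵀ·S⁻¹ = [-27/52; -21/52]
x' = x̄ + K·y = [27/52, 125/52]
P' = (I − K·H)·P̄ = [363/52 -255/52; -255/52 339/52]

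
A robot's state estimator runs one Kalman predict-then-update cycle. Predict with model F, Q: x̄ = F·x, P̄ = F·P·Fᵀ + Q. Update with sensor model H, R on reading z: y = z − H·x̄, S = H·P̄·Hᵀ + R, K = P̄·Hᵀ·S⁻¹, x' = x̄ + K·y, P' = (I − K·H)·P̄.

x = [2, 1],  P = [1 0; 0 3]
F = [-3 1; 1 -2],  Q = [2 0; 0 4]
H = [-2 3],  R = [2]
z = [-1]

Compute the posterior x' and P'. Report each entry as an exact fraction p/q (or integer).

x' = [-90/29, -69/29]
P' = [131/29 84/29; 84/29 662/319]

x̄ = F·x = [-5, 0]
P̄ = F·P·Fᵀ + Q = [14 -9; -9 17]
y = z − H·x̄ = [-11]
S = H·P̄·Hᵀ + R = [319]
K = P̄·Hᵀ·S⁻¹ = [-5/29; 69/319]
x' = x̄ + K·y = [-90/29, -69/29]
P' = (I − K·H)·P̄ = [131/29 84/29; 84/29 662/319]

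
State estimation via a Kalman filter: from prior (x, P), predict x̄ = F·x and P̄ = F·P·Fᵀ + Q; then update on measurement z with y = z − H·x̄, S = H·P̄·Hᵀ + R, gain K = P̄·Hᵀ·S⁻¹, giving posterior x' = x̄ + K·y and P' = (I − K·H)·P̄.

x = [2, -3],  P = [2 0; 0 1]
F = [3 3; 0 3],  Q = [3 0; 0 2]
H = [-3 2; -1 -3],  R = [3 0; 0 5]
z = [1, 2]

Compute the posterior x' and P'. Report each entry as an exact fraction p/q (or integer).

x' = [-22767/31723, -24763/31723]
P' = [12153/31723 5364/31723; 5364/31723 12117/31723]

x̄ = F·x = [-3, -9]
P̄ = F·P·Fᵀ + Q = [30 9; 9 11]
y = z − H·x̄ = [10, -28]
S = H·P̄·Hᵀ + R = [209 87; 87 188]
K = P̄·Hᵀ·S⁻¹ = [-8577/31723 -5649/31723; 2714/31723 -8343/31723]
x' = x̄ + K·y = [-22767/31723, -24763/31723]
P' = (I − K·H)·P̄ = [12153/31723 5364/31723; 5364/31723 12117/31723]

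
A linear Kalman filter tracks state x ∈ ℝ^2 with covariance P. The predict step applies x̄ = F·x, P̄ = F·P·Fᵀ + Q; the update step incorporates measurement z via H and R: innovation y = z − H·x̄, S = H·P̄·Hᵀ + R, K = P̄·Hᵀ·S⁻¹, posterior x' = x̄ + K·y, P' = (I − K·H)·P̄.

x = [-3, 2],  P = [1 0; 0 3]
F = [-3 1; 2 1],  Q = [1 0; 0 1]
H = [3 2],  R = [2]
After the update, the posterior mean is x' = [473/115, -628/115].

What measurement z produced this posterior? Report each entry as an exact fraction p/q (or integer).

x̄ = F·x = [11, -4]
P̄ = F·P·Fᵀ + Q = [13 -3; -3 8]
S = H·P̄·Hᵀ + R = [115]
K = P̄·Hᵀ·S⁻¹ = [33/115; 7/115]
x' − x̄ = [-792/115, -168/115] = K·y
y = (KᵀK)⁻¹·Kᵀ·(x' − x̄) = [-24]
z = y + H·x̄ = [-24] + [25] = [1]

z = [1]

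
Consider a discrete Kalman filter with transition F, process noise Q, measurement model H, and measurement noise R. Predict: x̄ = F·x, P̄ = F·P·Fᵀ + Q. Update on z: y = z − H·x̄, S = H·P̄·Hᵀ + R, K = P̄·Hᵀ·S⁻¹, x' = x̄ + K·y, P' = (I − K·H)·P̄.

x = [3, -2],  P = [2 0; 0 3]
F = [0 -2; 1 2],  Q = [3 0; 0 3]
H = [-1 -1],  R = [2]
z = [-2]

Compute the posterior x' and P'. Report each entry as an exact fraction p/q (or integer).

x̄ = F·x = [4, -1]
P̄ = F·P·Fᵀ + Q = [15 -12; -12 17]
y = z − H·x̄ = [1]
S = H·P̄·Hᵀ + R = [10]
K = P̄·Hᵀ·S⁻¹ = [-3/10; -1/2]
x' = x̄ + K·y = [37/10, -3/2]
P' = (I − K·H)·P̄ = [141/10 -27/2; -27/2 29/2]

x' = [37/10, -3/2]
P' = [141/10 -27/2; -27/2 29/2]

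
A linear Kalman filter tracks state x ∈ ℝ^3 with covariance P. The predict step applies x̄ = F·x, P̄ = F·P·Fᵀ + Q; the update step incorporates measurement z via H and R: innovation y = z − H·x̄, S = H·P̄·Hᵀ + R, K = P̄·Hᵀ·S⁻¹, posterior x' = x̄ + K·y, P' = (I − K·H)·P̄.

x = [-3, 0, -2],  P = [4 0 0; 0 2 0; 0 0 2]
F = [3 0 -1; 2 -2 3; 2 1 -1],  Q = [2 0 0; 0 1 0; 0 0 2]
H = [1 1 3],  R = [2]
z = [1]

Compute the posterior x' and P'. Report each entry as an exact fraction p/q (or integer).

x' = [775/511, -3604/511, 156/73]
P' = [1944/511 -1546/511 -6/73; -1546/511 15732/511 -668/73; -6/73 -668/73 234/73]

x̄ = F·x = [-7, -12, -4]
P̄ = F·P·Fᵀ + Q = [40 18 26; 18 43 6; 26 6 22]
y = z − H·x̄ = [32]
S = H·P̄·Hᵀ + R = [511]
K = P̄·Hᵀ·S⁻¹ = [136/511; 79/511; 14/73]
x' = x̄ + K·y = [775/511, -3604/511, 156/73]
P' = (I − K·H)·P̄ = [1944/511 -1546/511 -6/73; -1546/511 15732/511 -668/73; -6/73 -668/73 234/73]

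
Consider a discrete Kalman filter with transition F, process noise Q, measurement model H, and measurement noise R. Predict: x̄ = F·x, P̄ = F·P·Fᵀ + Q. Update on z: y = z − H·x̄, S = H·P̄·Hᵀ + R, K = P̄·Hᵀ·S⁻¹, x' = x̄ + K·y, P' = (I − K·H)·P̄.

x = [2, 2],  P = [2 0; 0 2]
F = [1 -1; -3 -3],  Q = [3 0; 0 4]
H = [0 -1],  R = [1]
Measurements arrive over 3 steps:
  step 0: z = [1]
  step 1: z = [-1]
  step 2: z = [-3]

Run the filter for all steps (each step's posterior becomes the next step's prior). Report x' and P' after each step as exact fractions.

step 0: x' = [0, -52/41], P' = [7 0; 0 40/41]
step 1: x' = [6071/3148, 3263/3148], P' = [21159/3148 -741/3148; -741/3148 3107/3148]
step 2: x' = [-223623/110398, 312471/110398], P' = [384163/55199 -13539/55199; -13539/55199 54412/55199]

step 0: x̄ = F·x = [0, -12]
step 0: P̄ = F·P·Fᵀ + Q = [7 0; 0 40]
step 0: y = z − H·x̄ = [-11]
step 0: S = H·P̄·Hᵀ + R = [41]
step 0: K = P̄·Hᵀ·S⁻¹ = [0; -40/41]
step 0: x' = x̄ + K·y = [0, -52/41]
step 0: P' = (I − K·H)·P̄ = [7 0; 0 40/41]
step 1: x̄ = F·x = [52/41, 156/41]
step 1: P̄ = F·P·Fᵀ + Q = [450/41 -741/41; -741/41 3107/41]
step 1: y = z − H·x̄ = [115/41]
step 1: S = H·P̄·Hᵀ + R = [3148/41]
step 1: K = P̄·Hᵀ·S⁻¹ = [741/3148; -3107/3148]
step 1: x' = x̄ + K·y = [6071/3148, 3263/3148]
step 1: P' = (I − K·H)·P̄ = [21159/3148 -741/3148; -741/3148 3107/3148]
step 2: x̄ = F·x = [702/787, -14001/1574]
step 2: P̄ = F·P·Fᵀ + Q = [8798/787 -13539/787; -13539/787 54412/787]
step 2: y = z − H·x̄ = [-18723/1574]
step 2: S = H·P̄·Hᵀ + R = [55199/787]
step 2: K = P̄·Hᵀ·S⁻¹ = [13539/55199; -54412/55199]
step 2: x' = x̄ + K·y = [-223623/110398, 312471/110398]
step 2: P' = (I − K·H)·P̄ = [384163/55199 -13539/55199; -13539/55199 54412/55199]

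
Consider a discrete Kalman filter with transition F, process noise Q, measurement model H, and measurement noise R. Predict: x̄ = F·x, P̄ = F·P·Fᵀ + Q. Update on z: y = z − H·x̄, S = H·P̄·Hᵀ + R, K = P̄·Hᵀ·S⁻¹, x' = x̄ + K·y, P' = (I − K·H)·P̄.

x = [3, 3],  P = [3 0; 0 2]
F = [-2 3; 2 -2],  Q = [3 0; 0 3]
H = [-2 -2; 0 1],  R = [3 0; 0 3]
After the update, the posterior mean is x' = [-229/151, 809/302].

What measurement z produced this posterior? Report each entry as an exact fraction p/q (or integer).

x̄ = F·x = [3, 0]
P̄ = F·P·Fᵀ + Q = [33 -24; -24 23]
S = H·P̄·Hᵀ + R = [35 2; 2 26]
K = P̄·Hᵀ·S⁻¹ = [-70/151 -134/151; 1/151 267/302]
x' − x̄ = [-682/151, 809/302] = K·y
y = (KᵀK)⁻¹·Kᵀ·(x' − x̄) = [4, 3]
z = y + H·x̄ = [4, 3] + [-6, 0] = [-2, 3]

z = [-2, 3]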